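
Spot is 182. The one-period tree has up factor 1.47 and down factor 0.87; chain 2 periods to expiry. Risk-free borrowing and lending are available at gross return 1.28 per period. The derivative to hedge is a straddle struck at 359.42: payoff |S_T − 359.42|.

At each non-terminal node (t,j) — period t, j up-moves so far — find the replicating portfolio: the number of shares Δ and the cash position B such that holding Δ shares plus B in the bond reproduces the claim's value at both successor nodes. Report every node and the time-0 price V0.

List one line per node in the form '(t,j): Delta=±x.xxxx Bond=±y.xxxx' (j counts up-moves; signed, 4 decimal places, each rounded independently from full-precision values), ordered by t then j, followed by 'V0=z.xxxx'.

(0,0): Delta=-0.6689 Bond=178.4138
(1,0): Delta=-1.0000 Bond=280.7969
(1,1): Delta=-0.5781 Bond=204.0742
V0=56.6749

Since d<R<u, set p* = (R−d)/(u−d) = 0.6833; price each node as the discounted p*-expectation of its children.
Payoff layer (t=2): V(2,0)=221.6642, V(2,1)=126.6602, V(2,2)=33.8638
  t=1,j=0: stock 158.3400 → up 232.7598 (V=126.6602), down 137.7558 (V=221.6642). Price 122.4569; hedge Δ=-1.0000, bond B=280.7969.
  t=1,j=1: stock 267.5400 → up 393.2838 (V=33.8638), down 232.7598 (V=126.6602). Price 49.4135; hedge Δ=-0.5781, bond B=204.0742.
  t=0,j=0: stock 182.0000 → up 267.5400 (V=49.4135), down 158.3400 (V=122.4569). Price 56.6749; hedge Δ=-0.6689, bond B=178.4138.
The time-0 hedge costs 56.6749, which is the no-arbitrage price.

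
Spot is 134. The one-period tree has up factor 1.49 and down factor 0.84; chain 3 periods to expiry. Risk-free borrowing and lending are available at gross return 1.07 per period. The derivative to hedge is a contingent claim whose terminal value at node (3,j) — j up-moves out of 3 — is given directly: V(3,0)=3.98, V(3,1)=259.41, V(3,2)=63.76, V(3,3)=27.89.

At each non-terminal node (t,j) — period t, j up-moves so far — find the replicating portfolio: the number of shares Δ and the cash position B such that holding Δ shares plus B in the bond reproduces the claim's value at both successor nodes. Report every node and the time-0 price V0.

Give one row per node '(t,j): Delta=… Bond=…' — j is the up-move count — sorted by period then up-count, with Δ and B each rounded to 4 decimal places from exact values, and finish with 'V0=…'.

The replicating-portfolio and risk-neutral prices coincide; use p* = (1.07−0.84)/(1.49−0.84) = 0.3538 for the latter.
At expiry t=3: V(3,0)=3.9800, V(3,1)=259.4100, V(3,2)=63.7600, V(3,3)=27.8900
  t=2,j=0: stock 94.5504 → up 140.8801 (V=259.4100), down 79.4223 (V=3.9800). Price 88.1896; hedge Δ=4.1562, bond B=-304.7796.
  t=2,j=1: stock 167.7144 → up 249.8945 (V=63.7600), down 140.8801 (V=259.4100). Price 177.7383; hedge Δ=-1.7947, bond B=478.7383.
  t=2,j=2: stock 297.4934 → up 443.2652 (V=27.8900), down 249.8945 (V=63.7600). Price 47.7267; hedge Δ=-0.1855, bond B=102.9113.
  t=1,j=0: stock 112.5600 → up 167.7144 (V=177.7383), down 94.5504 (V=88.1896). Price 112.0337; hedge Δ=1.2239, bond B=-25.7334.
  t=1,j=1: stock 199.6600 → up 297.4934 (V=47.7267), down 167.7144 (V=177.7383). Price 123.1161; hedge Δ=-1.0018, bond B=323.1340.
  t=0,j=0: stock 134.0000 → up 199.6600 (V=123.1161), down 112.5600 (V=112.0337). Price 108.3693; hedge Δ=0.1272, bond B=91.3196.
Each (Δ,B) replicates both successor values, so the strategy is self-financing and V0 is arbitrage-free.

(0,0): Delta=0.1272 Bond=91.3196
(1,0): Delta=1.2239 Bond=-25.7334
(1,1): Delta=-1.0018 Bond=323.1340
(2,0): Delta=4.1562 Bond=-304.7796
(2,1): Delta=-1.7947 Bond=478.7383
(2,2): Delta=-0.1855 Bond=102.9113
V0=108.3693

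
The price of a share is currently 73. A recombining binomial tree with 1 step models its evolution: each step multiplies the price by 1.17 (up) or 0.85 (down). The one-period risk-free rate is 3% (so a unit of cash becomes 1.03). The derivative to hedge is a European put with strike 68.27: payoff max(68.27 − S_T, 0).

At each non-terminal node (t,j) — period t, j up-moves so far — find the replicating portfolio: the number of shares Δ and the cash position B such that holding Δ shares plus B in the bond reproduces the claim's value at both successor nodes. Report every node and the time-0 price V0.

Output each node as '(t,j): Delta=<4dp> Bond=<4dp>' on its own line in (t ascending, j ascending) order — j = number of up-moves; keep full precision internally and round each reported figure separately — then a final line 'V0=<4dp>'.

(0,0): Delta=-0.2663 Bond=22.0795
V0=2.6420

Risk-neutral probability p* = (R−d)/(u−d) = (1.03−0.85)/(1.17−0.85) = 0.5625.
At expiry t=1: V(1,0)=6.2200, V(1,1)=0.0000
Node (0,0) S=73.0000: V=(p*·0.0000+(1−p*)·6.2200)/1.03=2.6420; Δ=(0.0000−6.2200)/(85.4100−62.0500)=-0.2663; B=V−Δ·S=22.0795
Self-financing check: at every node Δ·S+B equals the discounted successor values.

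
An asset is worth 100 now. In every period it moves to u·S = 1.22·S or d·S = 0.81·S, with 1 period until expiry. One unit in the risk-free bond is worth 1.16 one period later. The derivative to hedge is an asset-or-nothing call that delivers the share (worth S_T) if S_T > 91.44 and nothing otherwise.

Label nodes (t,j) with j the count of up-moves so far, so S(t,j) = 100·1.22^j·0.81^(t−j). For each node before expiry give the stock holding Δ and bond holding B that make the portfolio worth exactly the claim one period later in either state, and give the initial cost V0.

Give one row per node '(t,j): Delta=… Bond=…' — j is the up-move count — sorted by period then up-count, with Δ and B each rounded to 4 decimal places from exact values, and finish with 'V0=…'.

(0,0): Delta=2.9756 Bond=-207.7796
V0=89.7813

Risk-neutral probability p* = (R−d)/(u−d) = (1.16−0.81)/(1.22−0.81) = 0.8537.
At expiry t=1: V(1,0)=0.0000, V(1,1)=122.0000
(0,0): S=100.0000. Δ = (V_up−V_dn)/(S_up−S_dn) = (122.0000−0.0000)/(122.0000−81.0000) = 2.9756. V = [p*·122.0000 + (1−p*)·0.0000]/1.16 = 89.7813. B = V − Δ·S = -207.7796.
Each (Δ,B) replicates both successor values, so the strategy is self-financing and V0 is arbitrage-free.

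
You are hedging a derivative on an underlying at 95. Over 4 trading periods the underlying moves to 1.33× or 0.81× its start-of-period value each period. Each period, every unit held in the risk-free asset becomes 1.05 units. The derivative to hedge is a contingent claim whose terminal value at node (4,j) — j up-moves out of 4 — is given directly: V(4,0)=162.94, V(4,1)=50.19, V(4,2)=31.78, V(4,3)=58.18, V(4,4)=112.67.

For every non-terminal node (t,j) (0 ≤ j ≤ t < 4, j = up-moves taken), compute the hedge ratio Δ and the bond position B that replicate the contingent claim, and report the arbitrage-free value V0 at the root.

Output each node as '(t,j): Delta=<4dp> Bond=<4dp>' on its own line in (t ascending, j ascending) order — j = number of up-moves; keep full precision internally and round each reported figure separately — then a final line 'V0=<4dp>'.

No-arbitrage ⇒ martingale measure with p* = (R−d)/(u−d) = 0.4615.
At expiry t=4: V(4,0)=162.9400, V(4,1)=50.1900, V(4,2)=31.7800, V(4,3)=58.1800, V(4,4)=112.6700
(3,0): S=50.4869. Δ = (V_up−V_dn)/(S_up−S_dn) = (50.1900−162.9400)/(67.1476−40.8944) = -4.2947. V = [p*·50.1900 + (1−p*)·162.9400]/1.05 = 105.6205. B = V − Δ·S = 322.4474.
(3,1): S=82.8982. Δ = (V_up−V_dn)/(S_up−S_dn) = (31.7800−50.1900)/(110.2547−67.1476) = -0.4271. V = [p*·31.7800 + (1−p*)·50.1900]/1.05 = 39.7077. B = V − Δ·S = 75.1115.
(3,2): S=136.1169. Δ = (V_up−V_dn)/(S_up−S_dn) = (58.1800−31.7800)/(181.0354−110.2547) = 0.3730. V = [p*·58.1800 + (1−p*)·31.7800]/1.05 = 41.8711. B = V − Δ·S = -8.8982.
(3,3): S=223.5005. Δ = (V_up−V_dn)/(S_up−S_dn) = (112.6700−58.1800)/(297.2557−181.0354) = 0.4689. V = [p*·112.6700 + (1−p*)·58.1800]/1.05 = 79.3612. B = V − Δ·S = -25.4273.
(2,0): S=62.3295. Δ = (V_up−V_dn)/(S_up−S_dn) = (39.7077−105.6205)/(82.8982−50.4869) = -2.0336. V = [p*·39.7077 + (1−p*)·105.6205]/1.05 = 71.6183. B = V − Δ·S = 198.3737.
(2,1): S=102.3435. Δ = (V_up−V_dn)/(S_up−S_dn) = (41.8711−39.7077)/(136.1169−82.8982) = 0.0407. V = [p*·41.8711 + (1−p*)·39.7077]/1.05 = 38.7678. B = V − Δ·S = 34.6075.
(2,2): S=168.0455. Δ = (V_up−V_dn)/(S_up−S_dn) = (79.3612−41.8711)/(223.5005−136.1169) = 0.4290. V = [p*·79.3612 + (1−p*)·41.8711]/1.05 = 56.3564. B = V − Δ·S = -15.7400.
(1,0): S=76.9500. Δ = (V_up−V_dn)/(S_up−S_dn) = (38.7678−71.6183)/(102.3435−62.3295) = -0.8210. V = [p*·38.7678 + (1−p*)·71.6183]/1.05 = 53.7681. B = V − Δ·S = 116.9422.
(1,1): S=126.3500. Δ = (V_up−V_dn)/(S_up−S_dn) = (56.3564−38.7678)/(168.0455−102.3435) = 0.2677. V = [p*·56.3564 + (1−p*)·38.7678]/1.05 = 44.6529. B = V − Δ·S = 10.8287.
(0,0): S=95.0000. Δ = (V_up−V_dn)/(S_up−S_dn) = (44.6529−53.7681)/(126.3500−76.9500) = -0.1845. V = [p*·44.6529 + (1−p*)·53.7681]/1.05 = 47.2011. B = V − Δ·S = 64.7302.
Root portfolio cost Δ·95+B reproduces V0=47.2011.

(0,0): Delta=-0.1845 Bond=64.7302
(1,0): Delta=-0.8210 Bond=116.9422
(1,1): Delta=0.2677 Bond=10.8287
(2,0): Delta=-2.0336 Bond=198.3737
(2,1): Delta=0.0407 Bond=34.6075
(2,2): Delta=0.4290 Bond=-15.7400
(3,0): Delta=-4.2947 Bond=322.4474
(3,1): Delta=-0.4271 Bond=75.1115
(3,2): Delta=0.3730 Bond=-8.8982
(3,3): Delta=0.4689 Bond=-25.4273
V0=47.2011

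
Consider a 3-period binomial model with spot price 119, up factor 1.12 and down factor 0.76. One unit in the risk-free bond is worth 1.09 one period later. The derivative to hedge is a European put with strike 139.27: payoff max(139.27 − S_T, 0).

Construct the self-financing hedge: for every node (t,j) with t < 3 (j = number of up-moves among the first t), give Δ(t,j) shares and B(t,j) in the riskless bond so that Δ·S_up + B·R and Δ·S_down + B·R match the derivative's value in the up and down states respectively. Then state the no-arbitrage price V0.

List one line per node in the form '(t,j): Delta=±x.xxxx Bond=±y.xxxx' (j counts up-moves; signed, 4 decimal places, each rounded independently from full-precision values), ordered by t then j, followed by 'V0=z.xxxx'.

Under the risk-neutral measure, an up-move has probability p* = (R−d)/(u−d) = 0.9167 and values discount at R = 1.09.
At expiry t=3: V(3,0)=87.0319, V(3,1)=62.2875, V(3,2)=25.8221, V(3,3)=0.0000
(2,0): S=68.7344. Δ = (V_up−V_dn)/(S_up−S_dn) = (62.2875−87.0319)/(76.9825−52.2381) = -1.0000. V = [p*·62.2875 + (1−p*)·87.0319]/1.09 = 59.0362. B = V − Δ·S = 127.7706.
(2,1): S=101.2928. Δ = (V_up−V_dn)/(S_up−S_dn) = (25.8221−62.2875)/(113.4479−76.9825) = -1.0000. V = [p*·25.8221 + (1−p*)·62.2875]/1.09 = 26.4778. B = V − Δ·S = 127.7706.
(2,2): S=149.2736. Δ = (V_up−V_dn)/(S_up−S_dn) = (0.0000−25.8221)/(167.1864−113.4479) = -0.4805. V = [p*·0.0000 + (1−p*)·25.8221]/1.09 = 1.9742. B = V − Δ·S = 73.7021.
(1,0): S=90.4400. Δ = (V_up−V_dn)/(S_up−S_dn) = (26.4778−59.0362)/(101.2928−68.7344) = -1.0000. V = [p*·26.4778 + (1−p*)·59.0362]/1.09 = 26.7808. B = V − Δ·S = 117.2208.
(1,1): S=133.2800. Δ = (V_up−V_dn)/(S_up−S_dn) = (1.9742−26.4778)/(149.2736−101.2928) = -0.5107. V = [p*·1.9742 + (1−p*)·26.4778]/1.09 = 3.6845. B = V − Δ·S = 71.7503.
(0,0): S=119.0000. Δ = (V_up−V_dn)/(S_up−S_dn) = (3.6845−26.7808)/(133.2800−90.4400) = -0.5391. V = [p*·3.6845 + (1−p*)·26.7808]/1.09 = 5.1461. B = V − Δ·S = 69.3023.
Each (Δ,B) replicates both successor values, so the strategy is self-financing and V0 is arbitrage-free.

(0,0): Delta=-0.5391 Bond=69.3023
(1,0): Delta=-1.0000 Bond=117.2208
(1,1): Delta=-0.5107 Bond=71.7503
(2,0): Delta=-1.0000 Bond=127.7706
(2,1): Delta=-1.0000 Bond=127.7706
(2,2): Delta=-0.4805 Bond=73.7021
V0=5.1461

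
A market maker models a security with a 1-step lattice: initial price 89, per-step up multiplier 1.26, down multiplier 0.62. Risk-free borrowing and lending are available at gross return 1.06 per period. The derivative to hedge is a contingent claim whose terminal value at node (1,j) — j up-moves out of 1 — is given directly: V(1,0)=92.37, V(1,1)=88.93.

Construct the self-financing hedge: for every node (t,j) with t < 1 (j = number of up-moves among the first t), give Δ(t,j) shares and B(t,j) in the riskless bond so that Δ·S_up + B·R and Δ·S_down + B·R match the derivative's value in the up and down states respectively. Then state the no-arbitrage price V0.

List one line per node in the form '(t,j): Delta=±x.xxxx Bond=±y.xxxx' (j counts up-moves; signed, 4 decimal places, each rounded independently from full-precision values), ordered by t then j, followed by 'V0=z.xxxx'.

Under the risk-neutral measure, an up-move has probability p* = (R−d)/(u−d) = 0.6875 and values discount at R = 1.06.
Payoff layer (t=1): V(1,0)=92.3700, V(1,1)=88.9300
  t=0,j=0: stock 89.0000 → up 112.1400 (V=88.9300), down 55.1800 (V=92.3700). Price 84.9104; hedge Δ=-0.0604, bond B=90.2854.
The time-0 hedge costs 84.9104, which is the no-arbitrage price.

(0,0): Delta=-0.0604 Bond=90.2854
V0=84.9104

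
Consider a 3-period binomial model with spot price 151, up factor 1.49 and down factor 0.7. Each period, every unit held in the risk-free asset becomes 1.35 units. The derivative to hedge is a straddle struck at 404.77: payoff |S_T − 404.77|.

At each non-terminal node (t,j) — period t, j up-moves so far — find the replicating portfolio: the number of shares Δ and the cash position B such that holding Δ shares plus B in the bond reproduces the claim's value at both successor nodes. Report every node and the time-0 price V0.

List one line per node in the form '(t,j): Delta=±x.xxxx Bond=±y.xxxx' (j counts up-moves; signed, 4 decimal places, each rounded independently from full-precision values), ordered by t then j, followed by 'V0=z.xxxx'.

(0,0): Delta=-0.4100 Bond=118.3242
(1,0): Delta=-1.0000 Bond=222.0960
(1,1): Delta=-0.3503 Bond=146.3066
(2,0): Delta=-1.0000 Bond=299.8296
(2,1): Delta=-1.0000 Bond=299.8296
(2,2): Delta=-0.2846 Bond=175.4767
V0=56.4076

Since d<R<u, set p* = (R−d)/(u−d) = 0.8228; price each node as the discounted p*-expectation of its children.
Terminal payoffs: V(3,0)=352.9770, V(3,1)=294.5249, V(3,2)=170.1054, V(3,3)=94.7303
Node (2,0) S=73.9900: V=(p*·294.5249+(1−p*)·352.9770)/1.35=225.8396; Δ=(294.5249−352.9770)/(110.2451−51.7930)=-1.0000; B=V−Δ·S=299.8296
Node (2,1) S=157.4930: V=(p*·170.1054+(1−p*)·294.5249)/1.35=142.3366; Δ=(170.1054−294.5249)/(234.6646−110.2451)=-1.0000; B=V−Δ·S=299.8296
Node (2,2) S=335.2351: V=(p*·94.7303+(1−p*)·170.1054)/1.35=80.0651; Δ=(94.7303−170.1054)/(499.5003−234.6646)=-0.2846; B=V−Δ·S=175.4767
Node (1,0) S=105.7000: V=(p*·142.3366+(1−p*)·225.8396)/1.35=116.3960; Δ=(142.3366−225.8396)/(157.4930−73.9900)=-1.0000; B=V−Δ·S=222.0960
Node (1,1) S=224.9900: V=(p*·80.0651+(1−p*)·142.3366)/1.35=67.4819; Δ=(80.0651−142.3366)/(335.2351−157.4930)=-0.3503; B=V−Δ·S=146.3066
Node (0,0) S=151.0000: V=(p*·67.4819+(1−p*)·116.3960)/1.35=56.4076; Δ=(67.4819−116.3960)/(224.9900−105.7000)=-0.4100; B=V−Δ·S=118.3242
Root portfolio cost Δ·151+B reproduces V0=56.4076.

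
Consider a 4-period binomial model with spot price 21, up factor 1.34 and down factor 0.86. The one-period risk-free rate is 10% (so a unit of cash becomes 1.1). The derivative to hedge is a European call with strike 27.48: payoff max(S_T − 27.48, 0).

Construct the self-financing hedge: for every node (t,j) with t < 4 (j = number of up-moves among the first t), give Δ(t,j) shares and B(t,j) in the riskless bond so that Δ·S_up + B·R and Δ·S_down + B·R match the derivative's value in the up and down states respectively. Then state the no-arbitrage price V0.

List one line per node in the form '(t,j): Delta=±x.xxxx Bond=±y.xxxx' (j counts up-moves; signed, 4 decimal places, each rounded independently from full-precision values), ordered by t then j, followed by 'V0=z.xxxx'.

(0,0): Delta=0.6725 Bond=-9.5721
(1,0): Delta=0.3905 Bond=-5.4365
(1,1): Delta=0.8534 Bond=-15.6221
(2,0): Delta=0.0249 Bond=-0.3025
(2,1): Delta=0.6251 Bond=-11.6578
(2,2): Delta=1.0000 Bond=-22.7107
(3,0): Delta=0.0000 Bond=0.0000
(3,1): Delta=0.0409 Bond=-0.6654
(3,2): Delta=1.0000 Bond=-24.9818
(3,3): Delta=1.0000 Bond=-24.9818
V0=4.5496

Since d<R<u, set p* = (R−d)/(u−d) = 0.5000; price each node as the discounted p*-expectation of its children.
Terminal values V(4,·): V(4,0)=0.0000, V(4,1)=0.0000, V(4,2)=0.4085, V(4,3)=15.9742, V(4,4)=40.2278
  t=3,j=0: stock 13.3572 → up 17.8986 (V=0.0000), down 11.4872 (V=0.0000). Price 0.0000; hedge Δ=0.0000, bond B=0.0000.
  t=3,j=1: stock 20.8123 → up 27.8885 (V=0.4085), down 17.8986 (V=0.0000). Price 0.1857; hedge Δ=0.0409, bond B=-0.6654.
  t=3,j=2: stock 32.4285 → up 43.4542 (V=15.9742), down 27.8885 (V=0.4085). Price 7.4467; hedge Δ=1.0000, bond B=-24.9818.
  t=3,j=3: stock 50.5282 → up 67.7078 (V=40.2278), down 43.4542 (V=15.9742). Price 25.5464; hedge Δ=1.0000, bond B=-24.9818.
  t=2,j=0: stock 15.5316 → up 20.8123 (V=0.1857), down 13.3572 (V=0.0000). Price 0.0844; hedge Δ=0.0249, bond B=-0.3025.
  t=2,j=1: stock 24.2004 → up 32.4285 (V=7.4467), down 20.8123 (V=0.1857). Price 3.4693; hedge Δ=0.6251, bond B=-11.6578.
  t=2,j=2: stock 37.7076 → up 50.5282 (V=25.5464), down 32.4285 (V=7.4467). Price 14.9969; hedge Δ=1.0000, bond B=-22.7107.
  t=1,j=0: stock 18.0600 → up 24.2004 (V=3.4693), down 15.5316 (V=0.0844). Price 1.6153; hedge Δ=0.3905, bond B=-5.4365.
  t=1,j=1: stock 28.1400 → up 37.7076 (V=14.9969), down 24.2004 (V=3.4693). Price 8.3937; hedge Δ=0.8534, bond B=-15.6221.
  t=0,j=0: stock 21.0000 → up 28.1400 (V=8.3937), down 18.0600 (V=1.6153). Price 4.5496; hedge Δ=0.6725, bond B=-9.5721.
The time-0 hedge costs 4.5496, which is the no-arbitrage price.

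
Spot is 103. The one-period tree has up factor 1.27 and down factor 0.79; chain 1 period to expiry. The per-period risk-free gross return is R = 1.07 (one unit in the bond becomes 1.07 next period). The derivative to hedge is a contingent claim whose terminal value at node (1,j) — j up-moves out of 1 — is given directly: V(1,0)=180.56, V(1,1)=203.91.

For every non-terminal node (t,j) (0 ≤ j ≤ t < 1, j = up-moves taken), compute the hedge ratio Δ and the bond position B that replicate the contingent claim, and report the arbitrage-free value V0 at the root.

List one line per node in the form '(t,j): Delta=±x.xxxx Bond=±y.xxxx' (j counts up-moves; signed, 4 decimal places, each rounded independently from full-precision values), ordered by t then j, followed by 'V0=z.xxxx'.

(0,0): Delta=0.4723 Bond=132.8316
V0=181.4774

Risk-neutral probability p* = (R−d)/(u−d) = (1.07−0.79)/(1.27−0.79) = 0.5833.
At expiry t=1: V(1,0)=180.5600, V(1,1)=203.9100
(0,0): S=103.0000. Δ = (V_up−V_dn)/(S_up−S_dn) = (203.9100−180.5600)/(130.8100−81.3700) = 0.4723. V = [p*·203.9100 + (1−p*)·180.5600]/1.07 = 181.4774. B = V − Δ·S = 132.8316.
Root portfolio cost Δ·103+B reproduces V0=181.4774.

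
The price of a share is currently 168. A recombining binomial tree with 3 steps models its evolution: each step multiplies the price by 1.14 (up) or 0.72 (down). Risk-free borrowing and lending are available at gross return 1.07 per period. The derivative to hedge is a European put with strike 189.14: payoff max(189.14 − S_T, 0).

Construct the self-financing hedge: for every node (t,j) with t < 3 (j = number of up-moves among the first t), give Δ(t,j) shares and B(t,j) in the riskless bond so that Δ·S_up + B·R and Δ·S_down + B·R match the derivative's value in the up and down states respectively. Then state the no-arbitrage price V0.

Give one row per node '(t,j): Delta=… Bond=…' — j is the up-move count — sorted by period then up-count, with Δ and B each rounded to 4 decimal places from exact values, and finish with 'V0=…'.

(0,0): Delta=-0.4863 Bond=96.3214
(1,0): Delta=-1.0000 Bond=165.2022
(1,1): Delta=-0.4214 Bond=90.6362
(2,0): Delta=-1.0000 Bond=176.7664
(2,1): Delta=-1.0000 Bond=176.7664
(2,2): Delta=-0.3483 Bond=81.0237
V0=14.6246

No-arbitrage ⇒ martingale measure with p* = (R−d)/(u−d) = 0.8333.
Terminal payoffs: V(3,0)=126.4343, V(3,1)=89.8560, V(3,2)=31.9404, V(3,3)=0.0000
Node (2,0) S=87.0912: V=(p*·89.8560+(1−p*)·126.4343)/1.07=89.6752; Δ=(89.8560−126.4343)/(99.2840−62.7057)=-1.0000; B=V−Δ·S=176.7664
Node (2,1) S=137.8944: V=(p*·31.9404+(1−p*)·89.8560)/1.07=38.8720; Δ=(31.9404−89.8560)/(157.1996−99.2840)=-1.0000; B=V−Δ·S=176.7664
Node (2,2) S=218.3328: V=(p*·0.0000+(1−p*)·31.9404)/1.07=4.9751; Δ=(0.0000−31.9404)/(248.8994−157.1996)=-0.3483; B=V−Δ·S=81.0237
Node (1,0) S=120.9600: V=(p*·38.8720+(1−p*)·89.6752)/1.07=44.2422; Δ=(38.8720−89.6752)/(137.8944−87.0912)=-1.0000; B=V−Δ·S=165.2022
Node (1,1) S=191.5200: V=(p*·4.9751+(1−p*)·38.8720)/1.07=9.9295; Δ=(4.9751−38.8720)/(218.3328−137.8944)=-0.4214; B=V−Δ·S=90.6362
Node (0,0) S=168.0000: V=(p*·9.9295+(1−p*)·44.2422)/1.07=14.6246; Δ=(9.9295−44.2422)/(191.5200−120.9600)=-0.4863; B=V−Δ·S=96.3214
Check: Δ(0,0)·S0 + B(0,0) = 14.6246 = V0.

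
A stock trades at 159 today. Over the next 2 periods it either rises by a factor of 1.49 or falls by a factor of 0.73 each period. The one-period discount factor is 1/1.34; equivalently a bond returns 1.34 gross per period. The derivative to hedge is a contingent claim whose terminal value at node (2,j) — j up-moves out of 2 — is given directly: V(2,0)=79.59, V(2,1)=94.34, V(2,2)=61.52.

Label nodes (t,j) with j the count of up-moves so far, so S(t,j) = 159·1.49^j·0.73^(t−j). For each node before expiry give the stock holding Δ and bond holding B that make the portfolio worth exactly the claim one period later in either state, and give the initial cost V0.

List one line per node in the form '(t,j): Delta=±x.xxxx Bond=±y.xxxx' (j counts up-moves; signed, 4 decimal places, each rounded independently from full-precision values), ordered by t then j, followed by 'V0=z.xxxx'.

Since d<R<u, set p* = (R−d)/(u−d) = 0.8026; price each node as the discounted p*-expectation of its children.
Terminal payoffs: V(2,0)=79.5900, V(2,1)=94.3400, V(2,2)=61.5200
(1,0): S=116.0700. Δ = (V_up−V_dn)/(S_up−S_dn) = (94.3400−79.5900)/(172.9443−84.7311) = 0.1672. V = [p*·94.3400 + (1−p*)·79.5900]/1.34 = 68.2305. B = V − Δ·S = 48.8226.
(1,1): S=236.9100. Δ = (V_up−V_dn)/(S_up−S_dn) = (61.5200−94.3400)/(352.9959−172.9443) = -0.1823. V = [p*·61.5200 + (1−p*)·94.3400]/1.34 = 50.7445. B = V − Δ·S = 93.9287.
(0,0): S=159.0000. Δ = (V_up−V_dn)/(S_up−S_dn) = (50.7445−68.2305)/(236.9100−116.0700) = -0.1447. V = [p*·50.7445 + (1−p*)·68.2305]/1.34 = 40.4445. B = V − Δ·S = 63.4524.
Check: Δ(0,0)·S0 + B(0,0) = 40.4445 = V0.

(0,0): Delta=-0.1447 Bond=63.4524
(1,0): Delta=0.1672 Bond=48.8226
(1,1): Delta=-0.1823 Bond=93.9287
V0=40.4445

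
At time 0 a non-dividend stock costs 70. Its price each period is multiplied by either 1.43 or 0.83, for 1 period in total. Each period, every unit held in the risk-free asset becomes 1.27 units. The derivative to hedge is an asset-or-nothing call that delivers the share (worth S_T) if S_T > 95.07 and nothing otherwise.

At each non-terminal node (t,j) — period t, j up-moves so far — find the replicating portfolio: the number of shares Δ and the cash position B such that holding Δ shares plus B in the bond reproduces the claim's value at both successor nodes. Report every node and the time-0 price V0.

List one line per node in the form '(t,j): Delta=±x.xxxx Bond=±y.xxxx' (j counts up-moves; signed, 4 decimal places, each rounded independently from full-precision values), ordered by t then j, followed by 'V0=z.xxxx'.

(0,0): Delta=2.3833 Bond=-109.0328
V0=57.8005

Since d<R<u, set p* = (R−d)/(u−d) = 0.7333; price each node as the discounted p*-expectation of its children.
At expiry t=1: V(1,0)=0.0000, V(1,1)=100.1000
Node (0,0) S=70.0000: V=(p*·100.1000+(1−p*)·0.0000)/1.27=57.8005; Δ=(100.1000−0.0000)/(100.1000−58.1000)=2.3833; B=V−Δ·S=-109.0328
Each (Δ,B) replicates both successor values, so the strategy is self-financing and V0 is arbitrage-free.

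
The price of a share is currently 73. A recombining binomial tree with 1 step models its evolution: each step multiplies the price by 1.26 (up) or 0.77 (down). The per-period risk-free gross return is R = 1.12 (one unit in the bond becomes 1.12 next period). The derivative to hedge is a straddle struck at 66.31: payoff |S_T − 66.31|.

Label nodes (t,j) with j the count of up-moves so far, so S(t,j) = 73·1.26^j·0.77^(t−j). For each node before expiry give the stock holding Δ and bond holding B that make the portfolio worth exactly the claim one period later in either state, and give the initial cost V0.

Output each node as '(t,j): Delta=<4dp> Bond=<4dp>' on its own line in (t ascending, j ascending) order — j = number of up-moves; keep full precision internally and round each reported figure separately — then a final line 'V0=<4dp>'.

The replicating-portfolio and risk-neutral prices coincide; use p* = (1.12−0.77)/(1.26−0.77) = 0.7143 for the latter.
Terminal values V(1,·): V(1,0)=10.1000, V(1,1)=25.6700
  t=0,j=0: stock 73.0000 → up 91.9800 (V=25.6700), down 56.2100 (V=10.1000). Price 18.9477; hedge Δ=0.4353, bond B=-12.8278.
Each (Δ,B) replicates both successor values, so the strategy is self-financing and V0 is arbitrage-free.

(0,0): Delta=0.4353 Bond=-12.8278
V0=18.9477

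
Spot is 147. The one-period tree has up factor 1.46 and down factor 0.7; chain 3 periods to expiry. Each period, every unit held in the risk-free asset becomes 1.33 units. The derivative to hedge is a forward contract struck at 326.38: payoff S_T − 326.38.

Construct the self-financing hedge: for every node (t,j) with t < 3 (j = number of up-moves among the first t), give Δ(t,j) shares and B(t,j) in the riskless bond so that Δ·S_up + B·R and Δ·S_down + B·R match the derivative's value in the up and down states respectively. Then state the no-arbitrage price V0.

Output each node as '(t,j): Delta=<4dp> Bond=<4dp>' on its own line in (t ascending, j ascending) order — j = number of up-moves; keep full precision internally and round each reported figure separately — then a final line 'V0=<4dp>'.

The replicating-portfolio and risk-neutral prices coincide; use p* = (1.33−0.7)/(1.46−0.7) = 0.8289 for the latter.
At expiry t=3: V(3,0)=-275.9590, V(3,1)=-221.2162, V(3,2)=-107.0384, V(3,3)=131.1040
(2,0): S=72.0300. Δ = (V_up−V_dn)/(S_up−S_dn) = (-221.2162−-275.9590)/(105.1638−50.4210) = 1.0000. V = [p*·-221.2162 + (1−p*)·-275.9590]/1.33 = -173.3685. B = V − Δ·S = -245.3985.
(2,1): S=150.2340. Δ = (V_up−V_dn)/(S_up−S_dn) = (-107.0384−-221.2162)/(219.3416−105.1638) = 1.0000. V = [p*·-107.0384 + (1−p*)·-221.2162]/1.33 = -95.1645. B = V − Δ·S = -245.3985.
(2,2): S=313.3452. Δ = (V_up−V_dn)/(S_up−S_dn) = (131.1040−-107.0384)/(457.4840−219.3416) = 1.0000. V = [p*·131.1040 + (1−p*)·-107.0384]/1.33 = 67.9467. B = V − Δ·S = -245.3985.
(1,0): S=102.9000. Δ = (V_up−V_dn)/(S_up−S_dn) = (-95.1645−-173.3685)/(150.2340−72.0300) = 1.0000. V = [p*·-95.1645 + (1−p*)·-173.3685]/1.33 = -81.6101. B = V − Δ·S = -184.5101.
(1,1): S=214.6200. Δ = (V_up−V_dn)/(S_up−S_dn) = (67.9467−-95.1645)/(313.3452−150.2340) = 1.0000. V = [p*·67.9467 + (1−p*)·-95.1645]/1.33 = 30.1099. B = V − Δ·S = -184.5101.
(0,0): S=147.0000. Δ = (V_up−V_dn)/(S_up−S_dn) = (30.1099−-81.6101)/(214.6200−102.9000) = 1.0000. V = [p*·30.1099 + (1−p*)·-81.6101]/1.33 = 8.2706. B = V − Δ·S = -138.7294.
The time-0 hedge costs 8.2706, which is the no-arbitrage price.

(0,0): Delta=1.0000 Bond=-138.7294
(1,0): Delta=1.0000 Bond=-184.5101
(1,1): Delta=1.0000 Bond=-184.5101
(2,0): Delta=1.0000 Bond=-245.3985
(2,1): Delta=1.0000 Bond=-245.3985
(2,2): Delta=1.0000 Bond=-245.3985
V0=8.2706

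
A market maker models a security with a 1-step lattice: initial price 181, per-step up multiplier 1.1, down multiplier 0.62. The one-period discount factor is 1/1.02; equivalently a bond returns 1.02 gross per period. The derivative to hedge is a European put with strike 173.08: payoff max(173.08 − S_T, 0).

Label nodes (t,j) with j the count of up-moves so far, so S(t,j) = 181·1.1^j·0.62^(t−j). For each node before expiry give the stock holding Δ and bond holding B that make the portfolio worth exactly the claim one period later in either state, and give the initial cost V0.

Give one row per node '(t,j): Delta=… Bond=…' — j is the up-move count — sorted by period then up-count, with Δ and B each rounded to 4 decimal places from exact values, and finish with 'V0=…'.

(0,0): Delta=-0.7005 Bond=136.7361
V0=9.9444

Under the risk-neutral measure, an up-move has probability p* = (R−d)/(u−d) = 0.8333 and values discount at R = 1.02.
At expiry t=1: V(1,0)=60.8600, V(1,1)=0.0000
  t=0,j=0: stock 181.0000 → up 199.1000 (V=0.0000), down 112.2200 (V=60.8600). Price 9.9444; hedge Δ=-0.7005, bond B=136.7361.
The time-0 hedge costs 9.9444, which is the no-arbitrage price.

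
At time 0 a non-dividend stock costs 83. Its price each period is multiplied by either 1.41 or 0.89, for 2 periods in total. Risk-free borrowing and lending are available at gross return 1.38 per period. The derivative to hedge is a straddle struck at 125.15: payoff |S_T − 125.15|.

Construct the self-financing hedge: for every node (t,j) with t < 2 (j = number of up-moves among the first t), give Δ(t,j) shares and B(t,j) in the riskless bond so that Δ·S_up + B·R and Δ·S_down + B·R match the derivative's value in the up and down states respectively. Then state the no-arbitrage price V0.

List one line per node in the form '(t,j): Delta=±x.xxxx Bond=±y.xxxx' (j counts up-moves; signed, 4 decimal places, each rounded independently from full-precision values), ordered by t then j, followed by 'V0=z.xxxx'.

(0,0): Delta=0.2613 Bond=-1.8008
(1,0): Delta=-1.0000 Bond=90.6884
(1,1): Delta=0.3101 Bond=-8.1897
V0=19.8886

No-arbitrage ⇒ martingale measure with p* = (R−d)/(u−d) = 0.9423.
Terminal values V(2,·): V(2,0)=59.4057, V(2,1)=20.9933, V(2,2)=39.8623
(1,0): S=73.8700. Δ = (V_up−V_dn)/(S_up−S_dn) = (20.9933−59.4057)/(104.1567−65.7443) = -1.0000. V = [p*·20.9933 + (1−p*)·59.4057]/1.38 = 16.8184. B = V − Δ·S = 90.6884.
(1,1): S=117.0300. Δ = (V_up−V_dn)/(S_up−S_dn) = (39.8623−20.9933)/(165.0123−104.1567) = 0.3101. V = [p*·39.8623 + (1−p*)·20.9933]/1.38 = 28.0969. B = V − Δ·S = -8.1897.
(0,0): S=83.0000. Δ = (V_up−V_dn)/(S_up−S_dn) = (28.0969−16.8184)/(117.0300−73.8700) = 0.2613. V = [p*·28.0969 + (1−p*)·16.8184]/1.38 = 19.8886. B = V − Δ·S = -1.8008.
Root portfolio cost Δ·83+B reproduces V0=19.8886.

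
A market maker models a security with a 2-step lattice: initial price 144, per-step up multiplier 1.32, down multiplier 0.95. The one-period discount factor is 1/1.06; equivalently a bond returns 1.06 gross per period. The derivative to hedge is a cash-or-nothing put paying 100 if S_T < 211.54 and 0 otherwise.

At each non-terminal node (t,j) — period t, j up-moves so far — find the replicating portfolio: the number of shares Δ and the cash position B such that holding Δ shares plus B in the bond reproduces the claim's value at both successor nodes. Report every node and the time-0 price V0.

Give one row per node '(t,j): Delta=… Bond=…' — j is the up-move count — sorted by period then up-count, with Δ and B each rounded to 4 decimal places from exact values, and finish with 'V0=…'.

(0,0): Delta=-0.5264 Bond=156.9358
(1,0): Delta=0.0000 Bond=94.3396
(1,1): Delta=-1.4219 Bond=336.5630
V0=81.1333

The replicating-portfolio and risk-neutral prices coincide; use p* = (1.06−0.95)/(1.32−0.95) = 0.2973 for the latter.
Terminal payoffs: V(2,0)=100.0000, V(2,1)=100.0000, V(2,2)=0.0000
(1,0): S=136.8000. Δ = (V_up−V_dn)/(S_up−S_dn) = (100.0000−100.0000)/(180.5760−129.9600) = 0.0000. V = [p*·100.0000 + (1−p*)·100.0000]/1.06 = 94.3396. B = V − Δ·S = 94.3396.
(1,1): S=190.0800. Δ = (V_up−V_dn)/(S_up−S_dn) = (0.0000−100.0000)/(250.9056−180.5760) = -1.4219. V = [p*·0.0000 + (1−p*)·100.0000]/1.06 = 66.2927. B = V − Δ·S = 336.5630.
(0,0): S=144.0000. Δ = (V_up−V_dn)/(S_up−S_dn) = (66.2927−94.3396)/(190.0800−136.8000) = -0.5264. V = [p*·66.2927 + (1−p*)·94.3396]/1.06 = 81.1333. B = V − Δ·S = 156.9358.
Check: Δ(0,0)·S0 + B(0,0) = 81.1333 = V0.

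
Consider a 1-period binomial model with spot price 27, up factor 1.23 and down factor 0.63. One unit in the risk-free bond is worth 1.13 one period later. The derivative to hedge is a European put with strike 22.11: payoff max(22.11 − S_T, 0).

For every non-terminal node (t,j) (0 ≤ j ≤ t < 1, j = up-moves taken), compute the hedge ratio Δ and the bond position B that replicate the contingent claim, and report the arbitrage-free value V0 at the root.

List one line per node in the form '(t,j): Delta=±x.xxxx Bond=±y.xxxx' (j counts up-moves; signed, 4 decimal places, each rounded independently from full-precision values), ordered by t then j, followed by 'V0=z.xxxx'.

Since d<R<u, set p* = (R−d)/(u−d) = 0.8333; price each node as the discounted p*-expectation of its children.
Payoff layer (t=1): V(1,0)=5.1000, V(1,1)=0.0000
Node (0,0) S=27.0000: V=(p*·0.0000+(1−p*)·5.1000)/1.13=0.7522; Δ=(0.0000−5.1000)/(33.2100−17.0100)=-0.3148; B=V−Δ·S=9.2522
The time-0 hedge costs 0.7522, which is the no-arbitrage price.

(0,0): Delta=-0.3148 Bond=9.2522
V0=0.7522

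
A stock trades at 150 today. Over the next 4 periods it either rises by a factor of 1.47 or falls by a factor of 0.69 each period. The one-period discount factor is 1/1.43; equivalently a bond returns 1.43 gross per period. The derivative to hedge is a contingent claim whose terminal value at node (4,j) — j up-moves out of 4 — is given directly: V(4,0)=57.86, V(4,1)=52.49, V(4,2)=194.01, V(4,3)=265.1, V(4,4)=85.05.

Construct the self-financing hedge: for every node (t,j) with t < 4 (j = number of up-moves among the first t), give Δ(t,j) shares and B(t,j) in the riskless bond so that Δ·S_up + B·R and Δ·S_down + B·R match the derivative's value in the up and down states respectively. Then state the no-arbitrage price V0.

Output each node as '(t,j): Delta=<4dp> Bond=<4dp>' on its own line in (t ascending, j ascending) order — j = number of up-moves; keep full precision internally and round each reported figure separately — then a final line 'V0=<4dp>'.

The replicating-portfolio and risk-neutral prices coincide; use p* = (1.43−0.69)/(1.47−0.69) = 0.9487 for the latter.
Terminal values V(4,·): V(4,0)=57.8600, V(4,1)=52.4900, V(4,2)=194.0100, V(4,3)=265.1000, V(4,4)=85.0500
  t=3,j=0: stock 49.2763 → up 72.4362 (V=52.4900), down 34.0007 (V=57.8600). Price 36.8989; hedge Δ=-0.1397, bond B=43.7835.
  t=3,j=1: stock 104.9800 → up 154.3207 (V=194.0100), down 72.4362 (V=52.4900). Price 130.5962; hedge Δ=1.7283, bond B=-50.8397.
  t=3,j=2: stock 223.6531 → up 328.7701 (V=265.1000), down 154.3207 (V=194.0100). Price 182.8352; hedge Δ=0.4075, bond B=91.6942.
  t=3,j=3: stock 476.4785 → up 700.4233 (V=85.0500), down 328.7701 (V=265.1000). Price 65.9324; hedge Δ=-0.4845, bond B=296.7657.
  t=2,j=0: stock 71.4150 → up 104.9800 (V=130.5962), down 49.2763 (V=36.8989). Price 87.9659; hedge Δ=1.6821, bond B=-32.1589.
  t=2,j=1: stock 152.1450 → up 223.6531 (V=182.8352), down 104.9800 (V=130.5962). Price 125.9834; hedge Δ=0.4402, bond B=59.0103.
  t=2,j=2: stock 324.1350 → up 476.4784 (V=65.9324), down 223.6531 (V=182.8352). Price 50.2989; hedge Δ=-0.4624, bond B=200.1743.
  t=1,j=0: stock 103.5000 → up 152.1450 (V=125.9834), down 71.4150 (V=87.9659). Price 86.7369; hedge Δ=0.4709, bond B=37.9965.
  t=1,j=1: stock 220.5000 → up 324.1350 (V=50.2989), down 152.1450 (V=125.9834). Price 37.8882; hedge Δ=-0.4401, bond B=134.9197.
  t=0,j=0: stock 150.0000 → up 220.5000 (V=37.8882), down 103.5000 (V=86.7369). Price 28.2470; hedge Δ=-0.4175, bond B=90.8736.
Check: Δ(0,0)·S0 + B(0,0) = 28.2470 = V0.

(0,0): Delta=-0.4175 Bond=90.8736
(1,0): Delta=0.4709 Bond=37.9965
(1,1): Delta=-0.4401 Bond=134.9197
(2,0): Delta=1.6821 Bond=-32.1589
(2,1): Delta=0.4402 Bond=59.0103
(2,2): Delta=-0.4624 Bond=200.1743
(3,0): Delta=-0.1397 Bond=43.7835
(3,1): Delta=1.7283 Bond=-50.8397
(3,2): Delta=0.4075 Bond=91.6942
(3,3): Delta=-0.4845 Bond=296.7657
V0=28.2470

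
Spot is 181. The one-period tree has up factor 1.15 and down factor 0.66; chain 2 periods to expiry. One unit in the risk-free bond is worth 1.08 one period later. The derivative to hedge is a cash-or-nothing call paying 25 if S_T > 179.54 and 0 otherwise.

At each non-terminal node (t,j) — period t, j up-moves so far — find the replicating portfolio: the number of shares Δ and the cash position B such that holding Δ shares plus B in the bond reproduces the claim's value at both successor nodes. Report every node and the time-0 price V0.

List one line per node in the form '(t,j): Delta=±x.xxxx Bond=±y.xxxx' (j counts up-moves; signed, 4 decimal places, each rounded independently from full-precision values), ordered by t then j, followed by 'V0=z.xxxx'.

(0,0): Delta=0.2237 Bond=-24.7453
(1,0): Delta=0.0000 Bond=0.0000
(1,1): Delta=0.2451 Bond=-31.1791
V0=15.7470

The replicating-portfolio and risk-neutral prices coincide; use p* = (1.08−0.66)/(1.15−0.66) = 0.8571 for the latter.
Payoff layer (t=2): V(2,0)=0.0000, V(2,1)=0.0000, V(2,2)=25.0000
  t=1,j=0: stock 119.4600 → up 137.3790 (V=0.0000), down 78.8436 (V=0.0000). Price 0.0000; hedge Δ=0.0000, bond B=0.0000.
  t=1,j=1: stock 208.1500 → up 239.3725 (V=25.0000), down 137.3790 (V=0.0000). Price 19.8413; hedge Δ=0.2451, bond B=-31.1791.
  t=0,j=0: stock 181.0000 → up 208.1500 (V=19.8413), down 119.4600 (V=0.0000). Price 15.7470; hedge Δ=0.2237, bond B=-24.7453.
Check: Δ(0,0)·S0 + B(0,0) = 15.7470 = V0.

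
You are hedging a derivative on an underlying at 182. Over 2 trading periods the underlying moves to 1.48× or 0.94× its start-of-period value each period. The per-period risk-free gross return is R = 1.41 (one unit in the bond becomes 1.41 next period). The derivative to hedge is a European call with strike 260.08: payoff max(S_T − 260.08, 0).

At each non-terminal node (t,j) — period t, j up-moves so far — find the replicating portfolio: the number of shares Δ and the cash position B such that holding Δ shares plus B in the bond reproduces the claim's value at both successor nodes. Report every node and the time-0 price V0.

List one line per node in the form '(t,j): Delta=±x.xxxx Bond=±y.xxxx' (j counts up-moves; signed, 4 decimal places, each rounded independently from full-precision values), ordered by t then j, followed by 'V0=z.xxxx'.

Under the risk-neutral measure, an up-move has probability p* = (R−d)/(u−d) = 0.8704 and values discount at R = 1.41.
Terminal payoffs: V(2,0)=0.0000, V(2,1)=0.0000, V(2,2)=138.5728
  t=1,j=0: stock 171.0800 → up 253.1984 (V=0.0000), down 160.8152 (V=0.0000). Price 0.0000; hedge Δ=0.0000, bond B=0.0000.
  t=1,j=1: stock 269.3600 → up 398.6528 (V=138.5728), down 253.1984 (V=0.0000). Price 85.5388; hedge Δ=0.9527, bond B=-171.0775.
  t=0,j=0: stock 182.0000 → up 269.3600 (V=85.5388), down 171.0800 (V=0.0000). Price 52.8017; hedge Δ=0.8704, bond B=-105.6034.
Check: Δ(0,0)·S0 + B(0,0) = 52.8017 = V0.

(0,0): Delta=0.8704 Bond=-105.6034
(1,0): Delta=0.0000 Bond=0.0000
(1,1): Delta=0.9527 Bond=-171.0775
V0=52.8017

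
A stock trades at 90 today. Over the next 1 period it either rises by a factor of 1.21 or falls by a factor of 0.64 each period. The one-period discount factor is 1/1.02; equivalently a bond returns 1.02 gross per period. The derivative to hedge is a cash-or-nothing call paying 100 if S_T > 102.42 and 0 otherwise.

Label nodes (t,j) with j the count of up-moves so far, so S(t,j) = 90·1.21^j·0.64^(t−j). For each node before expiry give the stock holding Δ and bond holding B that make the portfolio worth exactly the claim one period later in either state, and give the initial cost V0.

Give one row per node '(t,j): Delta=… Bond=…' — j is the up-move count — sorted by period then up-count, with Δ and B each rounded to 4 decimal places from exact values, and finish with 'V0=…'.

(0,0): Delta=1.9493 Bond=-110.0791
V0=65.3595

Under the risk-neutral measure, an up-move has probability p* = (R−d)/(u−d) = 0.6667 and values discount at R = 1.02.
Terminal values V(1,·): V(1,0)=0.0000, V(1,1)=100.0000
  t=0,j=0: stock 90.0000 → up 108.9000 (V=100.0000), down 57.6000 (V=0.0000). Price 65.3595; hedge Δ=1.9493, bond B=-110.0791.
Root portfolio cost Δ·90+B reproduces V0=65.3595.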